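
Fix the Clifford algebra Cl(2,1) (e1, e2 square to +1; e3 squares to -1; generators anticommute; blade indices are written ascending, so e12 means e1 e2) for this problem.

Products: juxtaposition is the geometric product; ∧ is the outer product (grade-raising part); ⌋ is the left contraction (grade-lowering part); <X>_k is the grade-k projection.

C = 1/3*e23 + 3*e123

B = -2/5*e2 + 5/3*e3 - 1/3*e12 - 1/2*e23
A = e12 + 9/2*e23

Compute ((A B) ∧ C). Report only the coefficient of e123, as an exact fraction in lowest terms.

step 1: -23/12 - 2/5*e1 - 15/2*e2 + 9/5*e3 + e13 + 5/3*e123
step 2: -23/36*e23 - 353/60*e123
Answer: -353/60


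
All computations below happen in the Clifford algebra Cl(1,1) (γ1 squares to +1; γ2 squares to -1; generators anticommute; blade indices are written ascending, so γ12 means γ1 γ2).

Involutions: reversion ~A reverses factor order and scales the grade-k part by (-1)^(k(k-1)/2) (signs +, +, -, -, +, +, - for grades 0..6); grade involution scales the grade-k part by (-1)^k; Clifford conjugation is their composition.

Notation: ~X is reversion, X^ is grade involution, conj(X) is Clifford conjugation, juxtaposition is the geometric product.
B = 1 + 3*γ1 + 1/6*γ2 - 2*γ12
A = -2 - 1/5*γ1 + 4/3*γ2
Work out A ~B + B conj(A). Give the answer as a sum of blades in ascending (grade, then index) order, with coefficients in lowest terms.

first term: -127/45 - 53/15*γ1 + 3/5*γ2 - 241/30*γ12
second term: -53/45 - 127/15*γ1 - 19/15*γ2 - 1/30*γ12
Answer: -4 - 12*γ1 - 2/3*γ2 - 121/15*γ12


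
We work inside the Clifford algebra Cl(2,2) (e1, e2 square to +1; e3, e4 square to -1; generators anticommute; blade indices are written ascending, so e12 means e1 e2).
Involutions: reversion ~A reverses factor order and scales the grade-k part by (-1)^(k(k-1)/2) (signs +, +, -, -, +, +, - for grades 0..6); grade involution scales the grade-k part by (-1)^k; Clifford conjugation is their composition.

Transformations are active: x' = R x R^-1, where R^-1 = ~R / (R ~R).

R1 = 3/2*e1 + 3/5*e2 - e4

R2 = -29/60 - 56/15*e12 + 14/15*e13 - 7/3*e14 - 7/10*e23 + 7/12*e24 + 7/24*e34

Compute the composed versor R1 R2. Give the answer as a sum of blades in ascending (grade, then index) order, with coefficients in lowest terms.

Distribute over the terms of R1 (each basis-blade product reordered to ascending indices, repeated generators contracted through their squares):
(3/2*e1) R2 = -29/40*e1 - 28/5*e2 + 7/5*e3 - 7/2*e4 - 21/20*e123 + 7/8*e124 + 7/16*e134
(3/5*e2) R2 = 56/25*e1 - 29/100*e2 - 21/50*e3 + 7/20*e4 - 14/25*e123 + 7/5*e124 + 7/40*e234
(-e4) R2 = 7/3*e1 - 7/12*e2 - 7/24*e3 + 29/60*e4 + 56/15*e124 - 14/15*e134 + 7/10*e234
Summing the partial products and collecting blades:
Answer: 2309/600*e1 - 971/150*e2 + 413/600*e3 - 8/3*e4 - 161/100*e123 + 721/120*e124 - 119/240*e134 + 7/8*e234


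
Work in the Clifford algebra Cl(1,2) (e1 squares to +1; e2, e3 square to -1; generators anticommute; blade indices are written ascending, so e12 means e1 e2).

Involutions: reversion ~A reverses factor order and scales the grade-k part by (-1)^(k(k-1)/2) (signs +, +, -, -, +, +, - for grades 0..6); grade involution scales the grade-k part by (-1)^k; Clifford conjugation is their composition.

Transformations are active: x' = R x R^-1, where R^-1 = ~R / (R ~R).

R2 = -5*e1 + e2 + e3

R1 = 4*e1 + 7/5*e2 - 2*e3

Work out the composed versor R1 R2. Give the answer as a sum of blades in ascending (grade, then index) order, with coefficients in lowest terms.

Distribute over the terms of R1 (each basis-blade product reordered to ascending indices, repeated generators contracted through their squares):
(4*e1) R2 = -20 + 4*e12 + 4*e13
(7/5*e2) R2 = -7/5 + 7*e12 + 7/5*e23
(-2*e3) R2 = 2 - 10*e13 + 2*e23
Summing the partial products and collecting blades:
Answer: -97/5 + 11*e12 - 6*e13 + 17/5*e23


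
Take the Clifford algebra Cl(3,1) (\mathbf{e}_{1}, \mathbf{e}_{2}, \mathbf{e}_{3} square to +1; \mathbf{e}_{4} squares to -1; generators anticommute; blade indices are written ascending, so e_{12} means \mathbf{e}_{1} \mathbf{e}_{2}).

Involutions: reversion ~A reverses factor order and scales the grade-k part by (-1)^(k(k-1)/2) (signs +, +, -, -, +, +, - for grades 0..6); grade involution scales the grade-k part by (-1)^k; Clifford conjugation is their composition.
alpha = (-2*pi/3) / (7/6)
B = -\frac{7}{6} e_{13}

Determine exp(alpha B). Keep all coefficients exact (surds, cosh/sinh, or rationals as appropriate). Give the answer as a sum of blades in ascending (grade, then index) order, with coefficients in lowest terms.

B^2 = (-\frac{7}{6})^2*(e_{13})^2 = \frac{49}{36}*(-1) = -\frac{49}{36} (a basis 2-blade squares to minus the product of its generators' squares).
B^2 = -\frac{49}{36} — since the square is negative, the closed form is circular: l = \frac{7}{6}, alpha*l = - \frac{2 \pi}{3}, so exp(alpha B) = cos(- \frac{2 \pi}{3}) + (sin(- \frac{2 \pi}{3})/(\frac{7}{6}))*B = - \frac{1}{2} + (- \frac{3 \sqrt{3}}{7})*B.
Answer: - \frac{1}{2} + \frac{\sqrt{3}}{2} e_{13}


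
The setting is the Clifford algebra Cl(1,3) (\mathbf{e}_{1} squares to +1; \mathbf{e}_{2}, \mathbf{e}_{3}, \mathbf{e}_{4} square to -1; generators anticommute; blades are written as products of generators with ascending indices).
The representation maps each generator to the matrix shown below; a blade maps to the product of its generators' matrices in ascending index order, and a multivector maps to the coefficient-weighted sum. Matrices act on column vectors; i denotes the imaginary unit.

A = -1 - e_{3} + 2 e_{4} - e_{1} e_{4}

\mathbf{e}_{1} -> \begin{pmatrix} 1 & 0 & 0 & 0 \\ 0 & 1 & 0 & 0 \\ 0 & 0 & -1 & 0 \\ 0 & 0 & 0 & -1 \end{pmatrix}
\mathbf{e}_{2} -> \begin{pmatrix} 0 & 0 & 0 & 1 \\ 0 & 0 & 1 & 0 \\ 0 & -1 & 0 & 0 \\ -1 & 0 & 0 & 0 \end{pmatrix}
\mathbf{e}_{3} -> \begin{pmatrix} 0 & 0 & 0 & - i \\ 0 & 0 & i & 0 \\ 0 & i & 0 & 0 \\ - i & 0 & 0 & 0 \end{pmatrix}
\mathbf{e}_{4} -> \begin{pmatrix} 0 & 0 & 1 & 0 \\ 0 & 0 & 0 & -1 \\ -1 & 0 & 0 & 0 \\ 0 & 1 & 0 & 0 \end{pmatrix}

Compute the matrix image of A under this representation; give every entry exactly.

Bivector images (products of the table entries): rho(e_{1} e_{4}) = rho(\mathbf{e}_{1})rho(\mathbf{e}_{4}) = \begin{pmatrix} 0 & 0 & 1 & 0 \\ 0 & 0 & 0 & -1 \\ 1 & 0 & 0 & 0 \\ 0 & -1 & 0 & 0 \end{pmatrix}.
M = (-1)*1 + (-1)*rho(e_{3}) + (2)*rho(e_{4}) + (-1)*rho(e_{1} e_{4}), summed entrywise (1 is the identity matrix):
Answer: \begin{pmatrix} -1 & 0 & 1 & i \\ 0 & -1 & - i & -1 \\ -3 & - i & -1 & 0 \\ i & 3 & 0 & -1 \end{pmatrix}


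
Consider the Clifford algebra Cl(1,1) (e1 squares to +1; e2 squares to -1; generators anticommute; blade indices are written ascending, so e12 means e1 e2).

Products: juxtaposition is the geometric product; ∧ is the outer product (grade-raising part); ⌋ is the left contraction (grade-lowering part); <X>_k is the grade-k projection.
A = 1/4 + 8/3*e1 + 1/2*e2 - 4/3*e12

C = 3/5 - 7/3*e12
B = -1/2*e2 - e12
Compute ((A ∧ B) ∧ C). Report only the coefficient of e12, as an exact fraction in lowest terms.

step 1: -1/8*e2 - 19/12*e12
step 2: -3/40*e2 - 19/20*e12
Answer: -19/20


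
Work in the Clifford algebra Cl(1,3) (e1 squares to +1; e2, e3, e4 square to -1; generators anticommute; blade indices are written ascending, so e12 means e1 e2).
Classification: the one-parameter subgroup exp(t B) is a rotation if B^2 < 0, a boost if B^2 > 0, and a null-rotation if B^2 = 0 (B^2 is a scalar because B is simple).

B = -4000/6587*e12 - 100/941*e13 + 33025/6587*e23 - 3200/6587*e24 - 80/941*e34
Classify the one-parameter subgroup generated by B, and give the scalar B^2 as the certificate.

B^2 term by term: the squares give (-4000/6587)^2*(e12)^2 + (-100/941)^2*(e13)^2 + (33025/6587)^2*(e23)^2 + (-3200/6587)^2*(e24)^2 + (-80/941)^2*(e34)^2 = 16000000/43388569*(+1) + 10000/885481*(+1) + 1090650625/43388569*(-1) + 10240000/43388569*(-1) + 6400/885481*(-1) = -25 (each basis 2-blade squares to minus the product of its generators' squares); cross terms between blades sharing an index anticommute and cancel; the commuting (index-disjoint) pairs give grade-4 terms 2*c*c'*(blade product), which cancel blade by blade — e1234: 640000/6198367 - 640000/6198367 = 0 — confirming B is simple. So B^2 = -25.
Answer: rotation, certificate B^2 = -25. No conjugation can change B^2 = -25; the sign gives the class.


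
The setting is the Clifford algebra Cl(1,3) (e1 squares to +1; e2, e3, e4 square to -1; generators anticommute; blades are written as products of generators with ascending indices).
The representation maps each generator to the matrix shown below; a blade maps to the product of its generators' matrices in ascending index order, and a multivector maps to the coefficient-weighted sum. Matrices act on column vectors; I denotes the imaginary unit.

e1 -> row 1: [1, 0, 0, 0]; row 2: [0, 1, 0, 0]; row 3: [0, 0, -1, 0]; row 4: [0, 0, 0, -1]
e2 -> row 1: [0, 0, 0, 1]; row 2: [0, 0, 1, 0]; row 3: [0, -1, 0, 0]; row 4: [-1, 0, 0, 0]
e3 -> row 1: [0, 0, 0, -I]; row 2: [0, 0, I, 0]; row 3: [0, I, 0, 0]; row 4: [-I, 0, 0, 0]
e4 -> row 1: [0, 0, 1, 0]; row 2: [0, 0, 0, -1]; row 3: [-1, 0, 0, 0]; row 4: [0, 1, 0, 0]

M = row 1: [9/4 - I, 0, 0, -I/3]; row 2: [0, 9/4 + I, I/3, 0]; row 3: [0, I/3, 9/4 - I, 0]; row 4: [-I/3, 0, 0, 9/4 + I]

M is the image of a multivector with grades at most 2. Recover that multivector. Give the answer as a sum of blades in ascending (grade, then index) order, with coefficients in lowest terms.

Method: the blade images are trace-orthogonal — tr(rho(e_A) rho(e_B)^-1) = 4 if A = B and 0 otherwise — and rho(e_A)^-1 = (e_A)^2 * rho(e_A) with (e_A)^2 = +1 or -1, so the coefficient of e_A in the preimage is (e_A)^2 * tr(M rho(e_A))/4.
Nonzero projections over blades of grade <= 2: 1: (1)^2 = +1, tr(M 1) = 9, coefficient 9/4; e3: (e3)^2 = -1, tr(M rho(e3)) = -4/3, coefficient 1/3; e2 e3: (e2 e3)^2 = -1, tr(M rho(e2 e3)) = -4, coefficient 1. Every other blade of grade <= 2 projects to 0.
Answer: 9/4 + 1/3*e3 + e2 e3


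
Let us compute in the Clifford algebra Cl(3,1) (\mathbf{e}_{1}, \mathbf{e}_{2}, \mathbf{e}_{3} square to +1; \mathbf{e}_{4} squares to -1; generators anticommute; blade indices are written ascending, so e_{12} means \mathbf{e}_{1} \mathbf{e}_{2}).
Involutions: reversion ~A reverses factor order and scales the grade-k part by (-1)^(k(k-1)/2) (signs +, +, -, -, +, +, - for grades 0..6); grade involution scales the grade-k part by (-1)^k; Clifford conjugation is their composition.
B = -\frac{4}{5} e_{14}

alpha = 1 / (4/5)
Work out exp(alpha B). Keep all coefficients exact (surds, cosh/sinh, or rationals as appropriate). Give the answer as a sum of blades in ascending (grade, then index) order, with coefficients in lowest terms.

B^2 = (-\frac{4}{5})^2*(e_{14})^2 = \frac{16}{25}*(+1) = \frac{16}{25} (a basis 2-blade squares to minus the product of its generators' squares).
B^2 = \frac{16}{25} — a positive square means the series sums to a boost: l = \frac{4}{5}, alpha*l = 1, so exp(alpha B) = cosh(1) + (sinh(1)/(\frac{4}{5}))*B = \cosh{\left(1 \right)} + (\frac{5 \sinh{\left(1 \right)}}{4})*B.
Answer: \cosh{\left(1 \right)} - \sinh{\left(1 \right)} e_{14}


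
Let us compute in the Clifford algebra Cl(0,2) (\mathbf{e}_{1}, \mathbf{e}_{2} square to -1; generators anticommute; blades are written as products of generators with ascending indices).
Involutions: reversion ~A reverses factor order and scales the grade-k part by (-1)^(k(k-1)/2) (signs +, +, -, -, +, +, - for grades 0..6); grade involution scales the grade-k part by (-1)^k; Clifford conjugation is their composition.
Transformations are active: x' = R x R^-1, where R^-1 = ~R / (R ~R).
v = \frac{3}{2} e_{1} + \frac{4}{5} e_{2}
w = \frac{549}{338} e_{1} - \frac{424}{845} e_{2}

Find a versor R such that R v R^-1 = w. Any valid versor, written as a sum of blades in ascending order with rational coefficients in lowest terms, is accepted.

Construction: equal norms (both -\frac{289}{100}) license R = v + w = \frac{528}{169} e_{1} + \frac{252}{845} e_{2} — nothing changes along that direction, while (v - w)/2 changes sign, so v maps onto w.
Answer: \frac{528}{169} e_{1} + \frac{252}{845} e_{2}


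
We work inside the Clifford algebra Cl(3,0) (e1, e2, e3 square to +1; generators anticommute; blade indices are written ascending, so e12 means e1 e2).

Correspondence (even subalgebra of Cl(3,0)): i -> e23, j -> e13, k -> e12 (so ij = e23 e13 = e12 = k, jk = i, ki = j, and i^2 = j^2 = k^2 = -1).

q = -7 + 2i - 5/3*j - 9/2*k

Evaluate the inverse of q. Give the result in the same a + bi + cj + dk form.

In blades: q = -7 - 9/2*e12 - 5/3*e13 + 2*e23.
With qbar = -7 + 9/2*e12 + 5/3*e13 - 2*e23 (scalar fixed, mapped units negated), q qbar = 2737/36 (the sum of squared coefficients), so q^-1 = qbar / (2737/36) = -36/391 + 162/2737*e12 + 60/2737*e13 - 72/2737*e23; translating back:
Answer: -36/391 - 72/2737*i + 60/2737*j + 162/2737*k


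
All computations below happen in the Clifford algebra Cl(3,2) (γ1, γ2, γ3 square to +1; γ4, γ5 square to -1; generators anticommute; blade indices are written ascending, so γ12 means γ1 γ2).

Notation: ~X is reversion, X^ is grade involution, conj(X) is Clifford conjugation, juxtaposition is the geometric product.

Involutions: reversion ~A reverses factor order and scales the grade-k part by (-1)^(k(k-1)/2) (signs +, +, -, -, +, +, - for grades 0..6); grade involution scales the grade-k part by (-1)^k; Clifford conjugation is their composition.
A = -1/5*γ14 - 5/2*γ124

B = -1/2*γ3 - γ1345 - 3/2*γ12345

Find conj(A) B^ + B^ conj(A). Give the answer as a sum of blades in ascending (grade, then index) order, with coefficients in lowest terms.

first term: 79/20*γ35 - 1/10*γ134 + 14/5*γ235 + 5/4*γ1234
second term: 79/20*γ35 - 1/10*γ134 + 14/5*γ235 - 5/4*γ1234
Answer: 79/10*γ35 - 1/5*γ134 + 28/5*γ235


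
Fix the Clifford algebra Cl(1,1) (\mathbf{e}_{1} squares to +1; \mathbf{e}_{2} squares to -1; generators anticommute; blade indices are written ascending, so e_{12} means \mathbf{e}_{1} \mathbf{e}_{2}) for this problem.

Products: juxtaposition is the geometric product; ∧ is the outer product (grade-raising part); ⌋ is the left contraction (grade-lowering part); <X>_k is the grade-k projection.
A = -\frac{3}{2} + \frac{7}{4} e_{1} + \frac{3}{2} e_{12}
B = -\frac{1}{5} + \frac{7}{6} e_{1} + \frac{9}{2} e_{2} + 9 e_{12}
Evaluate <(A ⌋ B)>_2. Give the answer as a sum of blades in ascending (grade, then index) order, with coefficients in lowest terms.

step 1: \frac{1901}{120} - \frac{7}{4} e_{1} + 9 e_{2} - \frac{27}{2} e_{12}
step 2: -\frac{27}{2} e_{12}
Answer: -\frac{27}{2} e_{12}


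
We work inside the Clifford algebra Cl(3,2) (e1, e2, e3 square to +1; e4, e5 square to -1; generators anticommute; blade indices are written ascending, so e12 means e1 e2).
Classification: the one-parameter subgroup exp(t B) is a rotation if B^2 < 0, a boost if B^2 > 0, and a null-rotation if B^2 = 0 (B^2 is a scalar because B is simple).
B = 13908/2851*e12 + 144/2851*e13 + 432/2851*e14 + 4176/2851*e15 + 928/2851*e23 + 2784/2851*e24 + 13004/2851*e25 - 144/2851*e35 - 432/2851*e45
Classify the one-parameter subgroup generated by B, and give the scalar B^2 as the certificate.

B^2 term by term: the squares give (13908/2851)^2*(e12)^2 + (144/2851)^2*(e13)^2 + (432/2851)^2*(e14)^2 + (4176/2851)^2*(e15)^2 + (928/2851)^2*(e23)^2 + (2784/2851)^2*(e24)^2 + (13004/2851)^2*(e25)^2 + (-144/2851)^2*(e35)^2 + (-432/2851)^2*(e45)^2 = 193432464/8128201*(-1) + 20736/8128201*(-1) + 186624/8128201*(+1) + 17438976/8128201*(+1) + 861184/8128201*(-1) + 7750656/8128201*(+1) + 169104016/8128201*(+1) + 20736/8128201*(+1) + 186624/8128201*(-1) = 0 (each basis 2-blade squares to minus the product of its generators' squares); cross terms between blades sharing an index anticommute and cancel; the commuting (index-disjoint) pairs give grade-4 terms 2*c*c'*(blade product), which cancel blade by blade — e1234: -801792/8128201 + 801792/8128201 = 0; e1235: -4005504/8128201 - 3745152/8128201 + 7750656/8128201 = 0; e1245: -12016512/8128201 - 11235456/8128201 + 23251968/8128201 = 0; e1345: -124416/8128201 + 124416/8128201 = 0; e2345: -801792/8128201 + 801792/8128201 = 0 — confirming B is simple. So B^2 = 0.
Answer: null-rotation, certificate B^2 = 0. B^2 = 0 is basis-independent, so its sign is the whole story.


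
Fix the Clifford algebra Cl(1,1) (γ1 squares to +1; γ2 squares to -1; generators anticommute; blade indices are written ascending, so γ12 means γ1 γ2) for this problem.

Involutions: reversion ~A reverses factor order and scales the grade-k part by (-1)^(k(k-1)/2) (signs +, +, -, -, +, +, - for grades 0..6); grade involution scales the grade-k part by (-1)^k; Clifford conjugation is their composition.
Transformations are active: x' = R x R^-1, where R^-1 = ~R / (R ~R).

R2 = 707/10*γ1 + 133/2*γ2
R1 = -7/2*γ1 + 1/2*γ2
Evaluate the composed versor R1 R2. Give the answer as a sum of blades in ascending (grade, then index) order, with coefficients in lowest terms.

Distribute over the terms of R1 (each basis-blade product reordered to ascending indices, repeated generators contracted through their squares):
(-7/2*γ1) R2 = -4949/20 - 931/4*γ12
(1/2*γ2) R2 = -133/4 - 707/20*γ12
Summing the partial products and collecting blades:
Answer: -2807/10 - 2681/10*γ12


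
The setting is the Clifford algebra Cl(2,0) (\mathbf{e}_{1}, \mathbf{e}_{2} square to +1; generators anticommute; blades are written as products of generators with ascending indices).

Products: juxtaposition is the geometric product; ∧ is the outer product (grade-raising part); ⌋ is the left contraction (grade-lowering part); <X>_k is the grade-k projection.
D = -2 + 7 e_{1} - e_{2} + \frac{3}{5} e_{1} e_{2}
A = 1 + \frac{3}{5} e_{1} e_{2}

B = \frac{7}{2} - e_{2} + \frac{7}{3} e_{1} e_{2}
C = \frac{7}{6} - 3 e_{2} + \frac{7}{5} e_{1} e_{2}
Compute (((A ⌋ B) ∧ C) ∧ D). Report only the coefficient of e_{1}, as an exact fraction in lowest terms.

step 1: \frac{21}{10} - e_{2} + \frac{7}{3} e_{1} e_{2}
step 2: \frac{49}{20} - \frac{112}{15} e_{2} + \frac{1274}{225} e_{1} e_{2}
step 3: -\frac{49}{10} + \frac{343}{20} e_{1} + \frac{749}{60} e_{2} + \frac{38171}{900} e_{1} e_{2}
Answer: \frac{343}{20}


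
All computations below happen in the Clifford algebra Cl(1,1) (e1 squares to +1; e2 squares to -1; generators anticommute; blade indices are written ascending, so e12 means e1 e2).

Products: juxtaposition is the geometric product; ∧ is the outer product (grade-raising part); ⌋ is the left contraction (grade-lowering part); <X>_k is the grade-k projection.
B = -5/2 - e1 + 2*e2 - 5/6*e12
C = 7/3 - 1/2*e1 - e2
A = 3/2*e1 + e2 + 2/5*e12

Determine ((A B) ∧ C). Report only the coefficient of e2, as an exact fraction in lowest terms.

step 1: -23/6 - 323/60*e1 - 67/20*e2 + 3*e12
step 2: -161/18 - 479/45*e1 - 239/60*e2 + 257/24*e12
Answer: -239/60


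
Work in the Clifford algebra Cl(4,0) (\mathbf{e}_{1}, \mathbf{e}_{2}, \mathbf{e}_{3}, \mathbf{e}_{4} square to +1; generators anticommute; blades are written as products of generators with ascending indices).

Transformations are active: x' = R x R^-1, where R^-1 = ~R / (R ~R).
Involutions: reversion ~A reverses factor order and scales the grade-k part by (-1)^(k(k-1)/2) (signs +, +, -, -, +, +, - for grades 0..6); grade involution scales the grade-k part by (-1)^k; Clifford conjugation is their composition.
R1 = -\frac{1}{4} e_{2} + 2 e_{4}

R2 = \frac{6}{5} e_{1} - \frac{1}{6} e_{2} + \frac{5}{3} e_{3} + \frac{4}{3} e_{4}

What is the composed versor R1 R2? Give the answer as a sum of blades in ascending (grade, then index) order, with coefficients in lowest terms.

Distribute over the terms of R1 (each basis-blade product reordered to ascending indices, repeated generators contracted through their squares):
(-\frac{1}{4} e_{2}) R2 = \frac{1}{24} + \frac{3}{10} e_{1} e_{2} - \frac{5}{12} e_{2} e_{3} - \frac{1}{3} e_{2} e_{4}
(2 e_{4}) R2 = \frac{8}{3} - \frac{12}{5} e_{1} e_{4} + \frac{1}{3} e_{2} e_{4} - \frac{10}{3} e_{3} e_{4}
Summing the partial products and collecting blades:
Answer: \frac{65}{24} + \frac{3}{10} e_{1} e_{2} - \frac{12}{5} e_{1} e_{4} - \frac{5}{12} e_{2} e_{3} - \frac{10}{3} e_{3} e_{4}


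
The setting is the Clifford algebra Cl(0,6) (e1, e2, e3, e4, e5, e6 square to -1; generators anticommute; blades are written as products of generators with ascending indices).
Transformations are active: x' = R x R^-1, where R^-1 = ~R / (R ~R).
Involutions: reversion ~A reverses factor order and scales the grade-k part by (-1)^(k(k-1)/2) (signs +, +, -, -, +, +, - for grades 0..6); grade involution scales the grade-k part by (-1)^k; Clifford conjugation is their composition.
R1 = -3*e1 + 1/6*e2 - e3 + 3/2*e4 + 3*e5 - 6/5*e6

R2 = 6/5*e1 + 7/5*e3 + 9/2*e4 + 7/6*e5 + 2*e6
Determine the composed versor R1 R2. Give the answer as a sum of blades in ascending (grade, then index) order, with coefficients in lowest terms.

Distribute over the terms of R2 (each basis-blade product reordered to ascending indices, repeated generators contracted through their squares):
R1 (6/5*e1) = 18/5 - 1/5*e1 e2 + 6/5*e1 e3 - 9/5*e1 e4 - 18/5*e1 e5 + 36/25*e1 e6
R1 (7/5*e3) = 7/5 - 21/5*e1 e3 + 7/30*e2 e3 - 21/10*e3 e4 - 21/5*e3 e5 + 42/25*e3 e6
R1 (9/2*e4) = -27/4 - 27/2*e1 e4 + 3/4*e2 e4 - 9/2*e3 e4 - 27/2*e4 e5 + 27/5*e4 e6
R1 (7/6*e5) = -7/2 - 7/2*e1 e5 + 7/36*e2 e5 - 7/6*e3 e5 + 7/4*e4 e5 + 7/5*e5 e6
R1 (2*e6) = 12/5 - 6*e1 e6 + 1/3*e2 e6 - 2*e3 e6 + 3*e4 e6 + 6*e5 e6
Summing the partial products and collecting blades:
Answer: -57/20 - 1/5*e1 e2 - 3*e1 e3 - 153/10*e1 e4 - 71/10*e1 e5 - 114/25*e1 e6 + 7/30*e2 e3 + 3/4*e2 e4 + 7/36*e2 e5 + 1/3*e2 e6 - 33/5*e3 e4 - 161/30*e3 e5 - 8/25*e3 e6 - 47/4*e4 e5 + 42/5*e4 e6 + 37/5*e5 e6


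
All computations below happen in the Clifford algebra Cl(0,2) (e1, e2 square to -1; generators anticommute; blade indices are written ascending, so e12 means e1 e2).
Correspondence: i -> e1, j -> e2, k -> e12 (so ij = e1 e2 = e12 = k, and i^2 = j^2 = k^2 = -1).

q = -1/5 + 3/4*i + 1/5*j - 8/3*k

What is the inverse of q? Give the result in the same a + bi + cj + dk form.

In blades: q = -1/5 + 3/4*e1 + 1/5*e2 - 8/3*e12.
With qbar = -1/5 - 3/4*e1 - 1/5*e2 + 8/3*e12 (scalar fixed, mapped units negated), q qbar = 27913/3600 (the sum of squared coefficients), so q^-1 = qbar / (27913/3600) = -720/27913 - 2700/27913*e1 - 720/27913*e2 + 9600/27913*e12; translating back:
Answer: -720/27913 - 2700/27913*i - 720/27913*j + 9600/27913*k


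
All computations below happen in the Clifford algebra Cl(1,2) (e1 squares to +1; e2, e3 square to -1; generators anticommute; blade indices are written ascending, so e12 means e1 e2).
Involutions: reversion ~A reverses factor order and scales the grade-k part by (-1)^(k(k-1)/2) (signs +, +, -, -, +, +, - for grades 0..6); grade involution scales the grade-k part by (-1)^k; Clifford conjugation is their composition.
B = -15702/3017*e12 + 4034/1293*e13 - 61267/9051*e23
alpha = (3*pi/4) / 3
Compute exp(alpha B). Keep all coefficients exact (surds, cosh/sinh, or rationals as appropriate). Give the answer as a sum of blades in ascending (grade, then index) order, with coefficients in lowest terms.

B^2 term by term: the squares give (-15702/3017)^2*(e12)^2 + (4034/1293)^2*(e13)^2 + (-61267/9051)^2*(e23)^2 = 246552804/9102289*(+1) + 16273156/1671849*(+1) + 3753645289/81920601*(-1) = -9 (each basis 2-blade squares to minus the product of its generators' squares); cross terms between blades sharing an index anticommute and cancel. So B^2 = -9.
B^2 = -9 — since the square is negative, the closed form is circular: l = 3, alpha*l = 3*pi/4, so exp(alpha B) = cos(3*pi/4) + (sin(3*pi/4)/3)*B = -sqrt(2)/2 + (sqrt(2)/6)*B.
Answer: -sqrt(2)/2 - 2617*sqrt(2)/3017*e12 + 2017*sqrt(2)/3879*e13 - 61267*sqrt(2)/54306*e23


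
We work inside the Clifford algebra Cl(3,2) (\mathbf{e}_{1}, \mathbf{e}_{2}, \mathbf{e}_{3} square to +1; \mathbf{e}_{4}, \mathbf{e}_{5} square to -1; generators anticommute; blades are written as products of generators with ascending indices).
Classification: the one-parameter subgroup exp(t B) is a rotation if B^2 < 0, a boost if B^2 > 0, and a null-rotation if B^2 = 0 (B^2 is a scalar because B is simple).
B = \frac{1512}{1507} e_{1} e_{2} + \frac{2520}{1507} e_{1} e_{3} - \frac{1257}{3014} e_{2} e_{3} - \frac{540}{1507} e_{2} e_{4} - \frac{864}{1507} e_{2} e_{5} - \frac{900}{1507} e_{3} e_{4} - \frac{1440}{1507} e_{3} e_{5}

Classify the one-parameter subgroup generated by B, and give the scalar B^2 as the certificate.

B^2 term by term: the squares give (\frac{1512}{1507})^2*(e_{1} e_{2})^2 + (\frac{2520}{1507})^2*(e_{1} e_{3})^2 + (-\frac{1257}{3014})^2*(e_{2} e_{3})^2 + (-\frac{540}{1507})^2*(e_{2} e_{4})^2 + (-\frac{864}{1507})^2*(e_{2} e_{5})^2 + (-\frac{900}{1507})^2*(e_{3} e_{4})^2 + (-\frac{1440}{1507})^2*(e_{3} e_{5})^2 = \frac{2286144}{2271049}*(-1) + \frac{6350400}{2271049}*(-1) + \frac{1580049}{9084196}*(-1) + \frac{291600}{2271049}*(+1) + \frac{746496}{2271049}*(+1) + \frac{810000}{2271049}*(+1) + \frac{2073600}{2271049}*(+1) = -\frac{9}{4} (each basis 2-blade squares to minus the product of its generators' squares); cross terms between blades sharing an index anticommute and cancel; the commuting (index-disjoint) pairs give grade-4 terms 2*c*c'*(blade product), which cancel blade by blade — e_{1} e_{2} e_{3} e_{4}: -\frac{2721600}{2271049} + \frac{2721600}{2271049} = 0; e_{1} e_{2} e_{3} e_{5}: -\frac{4354560}{2271049} + \frac{4354560}{2271049} = 0; e_{2} e_{3} e_{4} e_{5}: -\frac{1555200}{2271049} + \frac{1555200}{2271049} = 0 — confirming B is simple. So B^2 = -\frac{9}{4}.
Answer: rotation, certificate B^2 = -\frac{9}{4}. The invariant at work: B^2 = -\frac{9}{4} is unchanged by conjugation, hence its sign classifies the subgroup whatever basis B is written in.


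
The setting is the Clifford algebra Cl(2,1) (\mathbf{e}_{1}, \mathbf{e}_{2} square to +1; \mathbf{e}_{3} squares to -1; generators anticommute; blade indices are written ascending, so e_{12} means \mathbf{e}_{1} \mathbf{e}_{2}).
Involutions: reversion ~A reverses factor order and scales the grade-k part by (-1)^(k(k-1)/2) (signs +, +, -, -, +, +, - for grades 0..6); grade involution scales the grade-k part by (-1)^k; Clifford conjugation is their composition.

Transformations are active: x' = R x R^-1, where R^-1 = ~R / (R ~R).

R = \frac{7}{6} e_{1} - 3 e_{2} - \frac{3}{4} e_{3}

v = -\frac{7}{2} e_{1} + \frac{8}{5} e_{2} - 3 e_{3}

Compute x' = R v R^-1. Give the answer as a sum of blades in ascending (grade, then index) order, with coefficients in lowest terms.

~R = \frac{7}{6} e_{1} - 3 e_{2} - \frac{3}{4} e_{3}, and R ~R = \frac{1411}{144}, so R^-1 = ~R / (\frac{1411}{144}).
R v = -\frac{167}{15} - \frac{259}{30} e_{12} - \frac{49}{8} e_{13} + \frac{51}{5} e_{23}
Answer: \frac{11977}{14110} e_{1} + \frac{36808}{7055} e_{2} + \frac{33189}{7055} e_{3}


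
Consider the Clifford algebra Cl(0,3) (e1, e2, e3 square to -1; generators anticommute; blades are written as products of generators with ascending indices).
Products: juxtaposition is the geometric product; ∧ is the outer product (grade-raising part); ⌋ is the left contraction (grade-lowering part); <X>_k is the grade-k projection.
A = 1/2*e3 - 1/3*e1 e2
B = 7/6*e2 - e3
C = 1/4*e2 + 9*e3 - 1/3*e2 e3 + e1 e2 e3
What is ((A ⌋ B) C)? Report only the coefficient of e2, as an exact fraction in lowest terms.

step 1: 1/2
step 2: 1/8*e2 + 9/2*e3 - 1/6*e2 e3 + 1/2*e1 e2 e3
Answer: 1/8


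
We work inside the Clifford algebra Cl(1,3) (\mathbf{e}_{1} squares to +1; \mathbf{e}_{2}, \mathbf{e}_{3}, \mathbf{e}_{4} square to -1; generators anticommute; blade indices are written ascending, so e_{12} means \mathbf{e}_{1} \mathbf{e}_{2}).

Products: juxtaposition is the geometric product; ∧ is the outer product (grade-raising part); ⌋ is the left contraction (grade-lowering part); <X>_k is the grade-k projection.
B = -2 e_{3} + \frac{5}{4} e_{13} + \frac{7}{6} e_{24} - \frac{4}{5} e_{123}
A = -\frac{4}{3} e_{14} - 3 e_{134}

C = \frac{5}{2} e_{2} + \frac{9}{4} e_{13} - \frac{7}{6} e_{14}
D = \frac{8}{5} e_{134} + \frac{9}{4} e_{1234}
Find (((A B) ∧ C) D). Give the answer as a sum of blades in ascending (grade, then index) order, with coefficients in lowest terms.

step 1: -\frac{15}{4} e_{4} - \frac{14}{9} e_{12} + 6 e_{14} + \frac{12}{5} e_{24} - \frac{5}{3} e_{34} + \frac{7}{2} e_{123} - \frac{8}{3} e_{134} - \frac{16}{15} e_{234}
step 2: \frac{75}{8} e_{24} - 15 e_{124} - \frac{135}{16} e_{134} - \frac{25}{6} e_{234} - \frac{181}{15} e_{1234}
step 3: \frac{813}{20} + \frac{75}{8} e_{1} - \frac{1547}{4800} e_{2} - \frac{135}{4} e_{3} - \frac{20}{3} e_{12} + \frac{675}{32} e_{13} - 24 e_{23} + 15 e_{123}
Answer: \frac{813}{20} + \frac{75}{8} e_{1} - \frac{1547}{4800} e_{2} - \frac{135}{4} e_{3} - \frac{20}{3} e_{12} + \frac{675}{32} e_{13} - 24 e_{23} + 15 e_{123}


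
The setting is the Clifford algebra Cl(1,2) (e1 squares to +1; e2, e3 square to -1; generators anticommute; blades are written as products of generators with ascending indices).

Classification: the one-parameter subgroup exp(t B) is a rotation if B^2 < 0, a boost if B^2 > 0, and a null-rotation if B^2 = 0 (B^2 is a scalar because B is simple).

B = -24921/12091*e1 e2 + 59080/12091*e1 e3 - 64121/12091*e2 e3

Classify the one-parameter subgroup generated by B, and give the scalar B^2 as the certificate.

B^2 term by term: the squares give (-24921/12091)^2*(e1 e2)^2 + (59080/12091)^2*(e1 e3)^2 + (-64121/12091)^2*(e2 e3)^2 = 621056241/146192281*(+1) + 3490446400/146192281*(+1) + 4111502641/146192281*(-1) = 0 (each basis 2-blade squares to minus the product of its generators' squares); cross terms between blades sharing an index anticommute and cancel. So B^2 = 0.
Answer: null-rotation, certificate B^2 = 0. The invariant at work: B^2 = 0 is unchanged by conjugation, hence its sign classifies the subgroup whatever basis B is written in.


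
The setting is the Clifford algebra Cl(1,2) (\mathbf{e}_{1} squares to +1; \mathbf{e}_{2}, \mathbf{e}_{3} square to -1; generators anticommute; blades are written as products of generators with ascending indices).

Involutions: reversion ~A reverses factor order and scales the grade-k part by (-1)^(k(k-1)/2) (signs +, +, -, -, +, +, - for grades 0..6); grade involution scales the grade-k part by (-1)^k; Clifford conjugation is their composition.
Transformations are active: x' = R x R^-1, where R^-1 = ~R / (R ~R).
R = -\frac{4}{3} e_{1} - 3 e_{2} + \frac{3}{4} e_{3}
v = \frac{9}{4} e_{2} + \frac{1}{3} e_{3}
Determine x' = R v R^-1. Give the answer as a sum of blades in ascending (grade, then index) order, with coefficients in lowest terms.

~R = -\frac{4}{3} e_{1} - 3 e_{2} + \frac{3}{4} e_{3}, and R ~R = -\frac{1121}{144}, so R^-1 = ~R / (-\frac{1121}{144}).
R v = \frac{13}{2} - 3 e_{1} e_{2} - \frac{4}{9} e_{1} e_{3} - \frac{43}{16} e_{2} e_{3}
Answer: \frac{2496}{1121} e_{1} + \frac{12375}{4484} e_{2} - \frac{5333}{3363} e_{3}


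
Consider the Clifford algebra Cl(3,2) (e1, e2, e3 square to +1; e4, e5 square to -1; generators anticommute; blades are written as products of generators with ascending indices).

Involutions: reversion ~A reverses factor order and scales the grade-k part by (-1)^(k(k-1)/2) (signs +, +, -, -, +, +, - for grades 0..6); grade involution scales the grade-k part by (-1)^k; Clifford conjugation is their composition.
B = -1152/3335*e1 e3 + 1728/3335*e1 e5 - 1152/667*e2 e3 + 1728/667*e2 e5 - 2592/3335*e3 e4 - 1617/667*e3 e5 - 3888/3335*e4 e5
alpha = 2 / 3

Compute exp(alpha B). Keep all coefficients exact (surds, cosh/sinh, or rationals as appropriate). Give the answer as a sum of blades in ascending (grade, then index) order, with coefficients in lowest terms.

B^2 term by term: the squares give (-1152/3335)^2*(e1 e3)^2 + (1728/3335)^2*(e1 e5)^2 + (-1152/667)^2*(e2 e3)^2 + (1728/667)^2*(e2 e5)^2 + (-2592/3335)^2*(e3 e4)^2 + (-1617/667)^2*(e3 e5)^2 + (-3888/3335)^2*(e4 e5)^2 = 1327104/11122225*(-1) + 2985984/11122225*(+1) + 1327104/444889*(-1) + 2985984/444889*(+1) + 6718464/11122225*(+1) + 2614689/444889*(+1) + 15116544/11122225*(-1) = 9 (each basis 2-blade squares to minus the product of its generators' squares); cross terms between blades sharing an index anticommute and cancel; the commuting (index-disjoint) pairs give grade-4 terms 2*c*c'*(blade product), which cancel blade by blade — e1 e2 e3 e5: 3981312/2224445 - 3981312/2224445 = 0; e1 e3 e4 e5: 8957952/11122225 - 8957952/11122225 = 0; e2 e3 e4 e5: 8957952/2224445 - 8957952/2224445 = 0 — confirming B is simple. So B^2 = 9.
B^2 = 9 — B^2 > 0, so the exponential closes hyperbolically: l = 3, alpha*l = 2, so exp(alpha B) = cosh(2) + (sinh(2)/3)*B = cosh(2) + (sinh(2)/3)*B.
Answer: cosh(2) - 384*sinh(2)/3335*e1 e3 + 576*sinh(2)/3335*e1 e5 - 384*sinh(2)/667*e2 e3 + 576*sinh(2)/667*e2 e5 - 864*sinh(2)/3335*e3 e4 - 539*sinh(2)/667*e3 e5 - 1296*sinh(2)/3335*e4 e5


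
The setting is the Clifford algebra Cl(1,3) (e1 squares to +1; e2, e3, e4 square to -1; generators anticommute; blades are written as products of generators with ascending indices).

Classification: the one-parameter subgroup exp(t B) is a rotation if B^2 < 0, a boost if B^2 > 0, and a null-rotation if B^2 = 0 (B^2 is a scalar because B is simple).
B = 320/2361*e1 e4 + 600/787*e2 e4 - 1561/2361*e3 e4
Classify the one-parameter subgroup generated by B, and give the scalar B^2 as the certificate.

B^2 term by term: the squares give (320/2361)^2*(e1 e4)^2 + (600/787)^2*(e2 e4)^2 + (-1561/2361)^2*(e3 e4)^2 = 102400/5574321*(+1) + 360000/619369*(-1) + 2436721/5574321*(-1) = -1 (each basis 2-blade squares to minus the product of its generators' squares); cross terms between blades sharing an index anticommute and cancel. So B^2 = -1.
Answer: rotation, certificate B^2 = -1. No conjugation can change B^2 = -1; the sign gives the class.


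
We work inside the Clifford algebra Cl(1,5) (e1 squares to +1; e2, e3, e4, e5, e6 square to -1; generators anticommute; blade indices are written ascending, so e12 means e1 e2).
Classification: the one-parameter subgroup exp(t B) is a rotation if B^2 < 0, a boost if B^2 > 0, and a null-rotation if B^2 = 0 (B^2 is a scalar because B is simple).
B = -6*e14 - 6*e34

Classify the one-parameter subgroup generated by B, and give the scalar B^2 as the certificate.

B^2 term by term: the squares give (-6)^2*(e14)^2 + (-6)^2*(e34)^2 = 36*(+1) + 36*(-1) = 0 (each basis 2-blade squares to minus the product of its generators' squares); cross terms between blades sharing an index anticommute and cancel. So B^2 = 0.
Answer: null-rotation, certificate B^2 = 0. One invariant decides it: the square 0 survives every conjugation, and its sign is exactly the classification.


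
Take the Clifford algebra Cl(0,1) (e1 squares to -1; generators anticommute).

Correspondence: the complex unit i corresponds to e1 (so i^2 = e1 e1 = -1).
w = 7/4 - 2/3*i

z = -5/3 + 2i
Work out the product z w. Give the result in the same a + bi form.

In blades: z = -5/3 + 2*e1, w = 7/4 - 2/3*e1.
Distribute z over w term by term (generator squares from the signature, products reordered to ascending indices): (-5/3)*w = -35/12 + 10/9*e1; (2*e1)*w = 4/3 + 7/2*e1.
Sum: -19/12 + 83/18*e1; translating back through the correspondence:
Answer: -19/12 + 83/18*i


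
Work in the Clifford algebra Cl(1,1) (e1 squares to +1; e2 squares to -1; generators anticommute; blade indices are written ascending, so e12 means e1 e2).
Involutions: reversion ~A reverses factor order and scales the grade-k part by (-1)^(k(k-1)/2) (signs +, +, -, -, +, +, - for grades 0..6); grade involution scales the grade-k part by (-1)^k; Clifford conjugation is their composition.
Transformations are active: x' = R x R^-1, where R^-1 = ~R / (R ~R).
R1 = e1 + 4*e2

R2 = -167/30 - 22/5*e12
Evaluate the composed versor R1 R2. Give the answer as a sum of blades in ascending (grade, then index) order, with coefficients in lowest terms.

Distribute over the terms of R1 (each basis-blade product reordered to ascending indices, repeated generators contracted through their squares):
(e1) R2 = -167/30*e1 - 22/5*e2
(4*e2) R2 = -88/5*e1 - 334/15*e2
Summing the partial products and collecting blades:
Answer: -139/6*e1 - 80/3*e2


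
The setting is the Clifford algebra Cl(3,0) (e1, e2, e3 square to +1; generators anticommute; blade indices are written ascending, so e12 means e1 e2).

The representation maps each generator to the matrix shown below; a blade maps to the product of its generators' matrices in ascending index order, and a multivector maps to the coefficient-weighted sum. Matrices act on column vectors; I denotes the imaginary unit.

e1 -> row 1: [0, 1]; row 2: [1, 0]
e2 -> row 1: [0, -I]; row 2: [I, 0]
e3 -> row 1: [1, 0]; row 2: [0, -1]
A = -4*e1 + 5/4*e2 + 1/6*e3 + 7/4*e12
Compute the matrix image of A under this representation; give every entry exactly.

Bivector images (products of the table entries): rho(e12) = rho(e1)rho(e2) = row 1: [I, 0]; row 2: [0, -I].
M = (-4)*rho(e1) + (5/4)*rho(e2) + (1/6)*rho(e3) + (7/4)*rho(e12), summed entrywise:
Answer: row 1: [1/6 + 7*I/4, -4 - 5*I/4]; row 2: [-4 + 5*I/4, -1/6 - 7*I/4]


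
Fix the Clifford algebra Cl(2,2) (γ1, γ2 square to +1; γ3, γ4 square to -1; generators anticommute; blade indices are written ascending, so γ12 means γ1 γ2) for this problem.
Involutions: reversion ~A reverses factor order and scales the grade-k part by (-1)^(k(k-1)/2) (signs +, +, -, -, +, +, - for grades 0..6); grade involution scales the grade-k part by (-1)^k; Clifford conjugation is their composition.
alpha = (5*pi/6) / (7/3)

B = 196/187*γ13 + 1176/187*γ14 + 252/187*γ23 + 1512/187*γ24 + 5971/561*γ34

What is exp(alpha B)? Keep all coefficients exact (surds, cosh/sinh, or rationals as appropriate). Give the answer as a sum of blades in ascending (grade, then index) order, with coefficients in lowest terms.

B^2 term by term: the squares give (196/187)^2*(γ13)^2 + (1176/187)^2*(γ14)^2 + (252/187)^2*(γ23)^2 + (1512/187)^2*(γ24)^2 + (5971/561)^2*(γ34)^2 = 38416/34969*(+1) + 1382976/34969*(+1) + 63504/34969*(+1) + 2286144/34969*(+1) + 35652841/314721*(-1) = -49/9 (each basis 2-blade squares to minus the product of its generators' squares); cross terms between blades sharing an index anticommute and cancel; the commuting (index-disjoint) pairs give grade-4 terms 2*c*c'*(blade product), which cancel blade by blade — γ1234: -592704/34969 + 592704/34969 = 0 — confirming B is simple. So B^2 = -49/9.
B^2 = -49/9 — circular case — the even/odd split gives cos and sin: l = 7/3, alpha*l = 5*pi/6, so exp(alpha B) = cos(5*pi/6) + (sin(5*pi/6)/(7/3))*B = -sqrt(3)/2 + (3/14)*B.
Answer: -sqrt(3)/2 + 42/187*γ13 + 252/187*γ14 + 54/187*γ23 + 324/187*γ24 + 853/374*γ34


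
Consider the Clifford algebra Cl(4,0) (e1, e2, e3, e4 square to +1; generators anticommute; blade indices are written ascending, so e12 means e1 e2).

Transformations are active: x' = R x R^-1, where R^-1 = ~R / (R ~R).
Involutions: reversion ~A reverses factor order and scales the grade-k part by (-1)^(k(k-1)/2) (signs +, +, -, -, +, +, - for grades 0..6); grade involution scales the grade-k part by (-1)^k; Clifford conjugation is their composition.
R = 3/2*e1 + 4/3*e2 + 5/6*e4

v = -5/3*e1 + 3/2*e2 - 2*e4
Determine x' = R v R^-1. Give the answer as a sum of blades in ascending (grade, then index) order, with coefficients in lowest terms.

~R = 3/2*e1 + 4/3*e2 + 5/6*e4, and R ~R = 85/18, so R^-1 = ~R / (85/18).
R v = -13/6 + 161/36*e12 - 29/18*e14 - 47/12*e24
Answer: 74/255*e1 - 463/170*e2 + 21/17*e4


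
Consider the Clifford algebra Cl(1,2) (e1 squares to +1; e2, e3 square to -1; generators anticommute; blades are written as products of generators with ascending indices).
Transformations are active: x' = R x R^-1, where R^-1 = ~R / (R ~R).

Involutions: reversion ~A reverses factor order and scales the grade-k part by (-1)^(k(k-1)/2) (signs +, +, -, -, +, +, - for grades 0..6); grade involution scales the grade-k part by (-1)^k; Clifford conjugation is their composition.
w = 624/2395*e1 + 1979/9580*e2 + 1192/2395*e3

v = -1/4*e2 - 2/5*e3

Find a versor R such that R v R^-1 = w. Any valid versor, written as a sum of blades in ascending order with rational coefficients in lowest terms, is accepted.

Sketch: the shared square -89/400 makes R = v + w = 624/2395*e1 - 104/2395*e2 + 234/2395*e3 the natural versor; its sandwich fixes that direction, negates (v - w)/2, and sends v to w.
Answer: 624/2395*e1 - 104/2395*e2 + 234/2395*e3
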